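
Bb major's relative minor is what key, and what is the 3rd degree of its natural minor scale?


The relative minor shares the major's key signature and starts on its 6th degree
6th degree = a major 6th above the tonic; a major 6th above Bb is G
→ relative minor of Bb major is G minor
G natural minor scale: G A Bb C D Eb F
= G minor; 3rd degree = Bb


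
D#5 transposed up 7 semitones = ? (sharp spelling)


Step by step:
D#5: chromatic position 3 in octave 5 → absolute = 5×12 + 3 = 63
Transpose up 7: 63 + 7 = 70
70 = 5×12 + 10 → A# in octave 5
Result = A#5


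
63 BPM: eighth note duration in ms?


One quarter-note beat = 60000 / BPM = 60000 / 63 ms
Eighth note = 1/2 × quarter note
Duration = 1/2 × 60000 / 63 = 30000 / 63
= 476.2 ms


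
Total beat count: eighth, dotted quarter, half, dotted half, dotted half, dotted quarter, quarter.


Beat values:
  eighth = 0.5 beats
  dotted quarter = 1.5 beats
  half = 2 beats
  dotted half = 3 beats
  dotted half = 3 beats
  dotted quarter = 1.5 beats
  quarter = 1 beat
Sum = 0.5 + 1.5 + 2 + 3 + 3 + 1.5 + 1
= 12.5 beats


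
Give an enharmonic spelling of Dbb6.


Let's work it out.
Enharmonic notes sound the same pitch but are spelled with different letter names
Dbb and C name the same pitch class
= C6


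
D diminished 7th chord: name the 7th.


Working:
Diminished 7th chord = root + minor 3rd + diminished 5th + diminished 7th
Seventh chords stack in thirds, so the letter names are D-F-A-C
Root: D
Minor 3rd above D: F
Diminished 5th above D: Ab
Diminished 7th above D: Cb
The 7th = Cb


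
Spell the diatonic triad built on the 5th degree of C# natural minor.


Working:
C# natural minor scale: C# D# E F# G# A B
Diatonic triad on degree 5 stacks scale notes 5, 7, 2: G# B D#
G#→B = 3 semitones; G#→D# = 7 semitones → minor triad
= G# B D# (minor)


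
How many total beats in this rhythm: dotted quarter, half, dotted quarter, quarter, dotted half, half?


Reasoning:
Beat values:
  dotted quarter = 1.5 beats
  half = 2 beats
  dotted quarter = 1.5 beats
  quarter = 1 beat
  dotted half = 3 beats
  half = 2 beats
Sum = 1.5 + 2 + 1.5 + 1 + 3 + 2
= 11 beats


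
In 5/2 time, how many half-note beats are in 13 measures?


Time signature 5/2: the bottom number 2 means the half note gets one count
The top number 5 means 5 half-note beats per measure
Total = 5 × 13 measures
= 65 half-note beats


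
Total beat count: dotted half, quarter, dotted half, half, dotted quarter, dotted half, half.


Beat values:
  dotted half = 3 beats
  quarter = 1 beat
  dotted half = 3 beats
  half = 2 beats
  dotted quarter = 1.5 beats
  dotted half = 3 beats
  half = 2 beats
Sum = 3 + 1 + 3 + 2 + 1.5 + 3 + 2
= 15.5 beats


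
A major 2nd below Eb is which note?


Solution.
A 2nd spans 2 letter names, so from E we land on D
A major 2nd = 2 semitones below Eb
Spell D at that pitch: Db
= Db


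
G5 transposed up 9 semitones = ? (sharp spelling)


G5: chromatic position 7 in octave 5 → absolute = 5×12 + 7 = 67
Transpose up 9: 67 + 9 = 76
76 = 6×12 + 4 → E in octave 6
Result = E6


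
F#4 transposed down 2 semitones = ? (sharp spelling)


Working:
F#4: chromatic position 6 in octave 4 → absolute = 4×12 + 6 = 54
Transpose down 2: 54 - 2 = 52
52 = 4×12 + 4 → E in octave 4
Result = E4


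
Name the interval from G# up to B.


Solution.
Letter names: G → B spans 3 letter names → a 3rd
Semitones: G# → B = 3 half-steps
A 3rd of 3 semitones is a minor 3rd
= minor 3rd


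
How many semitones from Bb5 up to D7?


Working:
Absolute semitone position = octave×12 + chromatic position
Bb5: 5×12 + 10 = 70
D7: 7×12 + 2 = 86
Difference = 86 - 70 = 16
= 16 semitones


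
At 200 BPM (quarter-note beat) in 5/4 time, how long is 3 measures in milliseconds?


Solution.
Quarter-note beat duration = 60000 / 200 ms
Beats per measure (5/4) = 5
One measure = 5 × 60000 / 200 = 300000 / 200 ms
3 measures = 3 × 300000 / 200 = 900000 / 200
= 4500.0 ms


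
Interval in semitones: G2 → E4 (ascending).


Absolute semitone position = octave×12 + chromatic position
G2: 2×12 + 7 = 31
E4: 4×12 + 4 = 52
Difference = 52 - 31 = 21
= 21 semitones


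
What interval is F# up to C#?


Solution.
Letter names: F → C spans 5 letter names → a 5th
Semitones: F# → C# = 7 half-steps
A 5th of 7 semitones is a perfect 5th
= perfect 5th


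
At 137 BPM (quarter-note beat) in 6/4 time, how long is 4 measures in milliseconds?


Quarter-note beat duration = 60000 / 137 ms
Beats per measure (6/4) = 6
One measure = 6 × 60000 / 137 = 360000 / 137 ms
4 measures = 4 × 360000 / 137 = 1440000 / 137
= 10510.9 ms


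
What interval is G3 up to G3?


Working:
Letter names: G → G spans 1 letter name → a unison
Semitones: G3 → G3 = 0 half-steps
A unison of 0 semitones is a perfect unison
= perfect unison


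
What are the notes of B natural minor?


Reasoning:
Natural minor scale pattern: W-H-W-W-H-W-W (2-1-2-2-1-2-2 semitones)
Starting from B:
  B + 2 semitones → C#
  C# + 1 semitone → D
  D + 2 semitones → E
  E + 2 semitones → F#
  F# + 1 semitone → G
  G + 2 semitones → A
  A + 2 semitones → B
Scale = B C# D E F# G A


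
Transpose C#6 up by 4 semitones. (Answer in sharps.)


Reasoning:
C#6: chromatic position 1 in octave 6 → absolute = 6×12 + 1 = 73
Transpose up 4: 73 + 4 = 77
77 = 6×12 + 5 → F in octave 6
Result = F6


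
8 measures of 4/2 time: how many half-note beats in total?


Time signature 4/2: the bottom number 2 means the half note gets one count
The top number 4 means 4 half-note beats per measure
Total = 4 × 8 measures
= 32 half-note beats


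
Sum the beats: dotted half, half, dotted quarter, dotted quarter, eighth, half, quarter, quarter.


Reasoning:
Beat values:
  dotted half = 3 beats
  half = 2 beats
  dotted quarter = 1.5 beats
  dotted quarter = 1.5 beats
  eighth = 0.5 beats
  half = 2 beats
  quarter = 1 beat
  quarter = 1 beat
Sum = 3 + 2 + 1.5 + 1.5 + 0.5 + 2 + 1 + 1
= 12.5 beats


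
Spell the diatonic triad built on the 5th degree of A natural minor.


Working:
A natural minor scale: A B C D E F G
Diatonic triad on degree 5 stacks scale notes 5, 7, 2: E G B
E→G = 3 semitones; E→B = 7 semitones → minor triad
= E G B (minor)


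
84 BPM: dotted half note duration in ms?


One quarter-note beat = 60000 / BPM = 60000 / 84 ms
Dotted half note = 3 × quarter note
Duration = 3 × 60000 / 84 = 180000 / 84
= 2142.9 ms


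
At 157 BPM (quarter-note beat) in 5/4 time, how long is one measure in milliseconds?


Reasoning:
Quarter-note beat duration = 60000 / 157 ms
Beats per measure (5/4) = 5
One measure = 5 × 60000 / 157 = 300000 / 157 ms
= 1910.8 ms


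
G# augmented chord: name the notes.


Augmented triad = root + major 3rd (4 semitones) + augmented 5th (8 semitones)
A triad on G# stacks thirds, so the chord tones use letter names G-B-D
Root: G#
Major 3rd above G#: B#
Augmented 5th above G#: D##
Chord = G# B# D##


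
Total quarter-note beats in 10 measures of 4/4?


Working:
Time signature 4/4: the bottom number 4 means the quarter note gets one count
The top number 4 means 4 quarter-note beats per measure
Total = 4 × 10 measures
= 40 quarter-note beats


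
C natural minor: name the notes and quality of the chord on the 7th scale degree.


Solution.
C natural minor scale: C D Eb F G Ab Bb
Diatonic triad on degree 7 stacks scale notes 7, 2, 4: Bb D F
Bb→D = 4 semitones; Bb→F = 7 semitones → major triad
= Bb D F (major)


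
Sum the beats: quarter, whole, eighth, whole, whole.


Step by step:
Beat values:
  quarter = 1 beat
  whole = 4 beats
  eighth = 0.5 beats
  whole = 4 beats
  whole = 4 beats
Sum = 1 + 4 + 0.5 + 4 + 4
= 13.5 beats


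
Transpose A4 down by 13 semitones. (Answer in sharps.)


A4: chromatic position 9 in octave 4 → absolute = 4×12 + 9 = 57
Transpose down 13: 57 - 13 = 44
44 = 3×12 + 8 → G# in octave 3
Result = G#3


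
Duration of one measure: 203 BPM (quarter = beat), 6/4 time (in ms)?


Solution.
Quarter-note beat duration = 60000 / 203 ms
Beats per measure (6/4) = 6
One measure = 6 × 60000 / 203 = 360000 / 203 ms
= 1773.4 ms


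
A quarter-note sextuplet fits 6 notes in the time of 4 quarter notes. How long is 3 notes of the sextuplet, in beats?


Working:
Sextuplet: 6 notes occupy the space of 4 quarter notes
Space = 4 × 1 = 4 beats
Each sextuplet note = 4 / 6 = 2/3 beats
3 notes = 3 × 2/3 = 2
= 2 beats


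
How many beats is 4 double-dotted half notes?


Working:
Base half note = 2 beats
Dot 1 adds half the previous value: +1
Dot 2 adds half the previous value: +1/2
One double-dotted half = 2 + 1 + 1/2 = 7/2
4 of them = 4 × 7/2 = 14
= 14 beats


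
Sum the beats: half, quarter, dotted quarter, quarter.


Working:
Beat values:
  half = 2 beats
  quarter = 1 beat
  dotted quarter = 1.5 beats
  quarter = 1 beat
Sum = 2 + 1 + 1.5 + 1
= 5.5 beats


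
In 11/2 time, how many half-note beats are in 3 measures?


Working:
Time signature 11/2: the bottom number 2 means the half note gets one count
The top number 11 means 11 half-note beats per measure
Total = 11 × 3 measures
= 33 half-note beats


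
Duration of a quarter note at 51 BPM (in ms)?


Reasoning:
One quarter-note beat = 60000 / BPM = 60000 / 51 ms
Duration = 60000 / 51
= 1176.5 ms


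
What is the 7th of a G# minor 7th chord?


Solution.
Minor 7th chord = root + minor 3rd + perfect 5th + minor 7th
Seventh chords stack in thirds, so the letter names are G-B-D-F
Root: G#
Minor 3rd above G#: B
Perfect 5th above G#: D#
Minor 7th above G#: F#
The 7th = F#


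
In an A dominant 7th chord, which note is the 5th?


Working:
Dominant 7th chord = root + major 3rd + perfect 5th + minor 7th
Seventh chords stack in thirds, so the letter names are A-C-E-G
Root: A
Major 3rd above A: C#
Perfect 5th above A: E
Minor 7th above A: G
The 5th = E


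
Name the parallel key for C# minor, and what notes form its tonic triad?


Let's work it out.
Parallel keys share the same tonic but differ in mode
C# minor → parallel is C# major
Tonic triad of C# major = C# E# G#
= C# major; triad = C# E# G#


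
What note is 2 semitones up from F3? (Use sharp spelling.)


F3: chromatic position 5 in octave 3 → absolute = 3×12 + 5 = 41
Transpose up 2: 41 + 2 = 43
43 = 3×12 + 7 → G in octave 3
Result = G3


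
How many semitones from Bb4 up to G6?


Absolute semitone position = octave×12 + chromatic position
Bb4: 4×12 + 10 = 58
G6: 6×12 + 7 = 79
Difference = 79 - 58 = 21
= 21 semitones


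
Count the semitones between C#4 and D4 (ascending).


Absolute semitone position = octave×12 + chromatic position
C#4: 4×12 + 1 = 49
D4: 4×12 + 2 = 50
Difference = 50 - 49 = 1
= 1 semitone


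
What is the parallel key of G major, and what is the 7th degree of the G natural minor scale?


Reasoning:
Parallel keys share the same tonic but differ in mode
G major → parallel is G minor
G natural minor scale: G A Bb C D Eb F
= G minor; 7th degree = F


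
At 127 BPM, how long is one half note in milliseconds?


One quarter-note beat = 60000 / BPM = 60000 / 127 ms
Half note = 2 × quarter note
Duration = 2 × 60000 / 127 = 120000 / 127
= 944.9 ms


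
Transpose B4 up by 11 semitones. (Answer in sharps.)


B4: chromatic position 11 in octave 4 → absolute = 4×12 + 11 = 59
Transpose up 11: 59 + 11 = 70
70 = 5×12 + 10 → A# in octave 5
Result = A#5


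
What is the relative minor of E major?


Let's work it out.
The relative minor shares the major's key signature and starts on its 6th degree
6th degree = a major 6th above the tonic; a major 6th above E is C#
→ relative minor of E major is C# minor
= C# minor


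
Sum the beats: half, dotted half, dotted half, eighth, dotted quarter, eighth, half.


Let's work it out.
Beat values:
  half = 2 beats
  dotted half = 3 beats
  dotted half = 3 beats
  eighth = 0.5 beats
  dotted quarter = 1.5 beats
  eighth = 0.5 beats
  half = 2 beats
Sum = 2 + 3 + 3 + 0.5 + 1.5 + 0.5 + 2
= 12.5 beats


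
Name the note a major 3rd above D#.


A 3rd spans 3 letter names, so from D we land on F
A major 3rd = 4 semitones above D#
Spell F at that pitch: F##
= F##


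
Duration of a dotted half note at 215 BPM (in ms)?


One quarter-note beat = 60000 / BPM = 60000 / 215 ms
Dotted half note = 3 × quarter note
Duration = 3 × 60000 / 215 = 180000 / 215
= 837.2 ms


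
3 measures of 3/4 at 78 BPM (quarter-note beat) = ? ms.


Reasoning:
Quarter-note beat duration = 60000 / 78 ms
Beats per measure (3/4) = 3
One measure = 3 × 60000 / 78 = 180000 / 78 ms
3 measures = 3 × 180000 / 78 = 540000 / 78
= 6923.1 ms


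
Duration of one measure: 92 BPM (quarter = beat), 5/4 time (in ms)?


Working:
Quarter-note beat duration = 60000 / 92 ms
Beats per measure (5/4) = 5
One measure = 5 × 60000 / 92 = 300000 / 92 ms
= 3260.9 ms


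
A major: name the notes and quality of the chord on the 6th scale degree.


Step by step:
A major scale: A B C# D E F# G#
Diatonic triad on degree 6 stacks scale notes 6, 1, 3: F# A C#
F#→A = 3 semitones; F#→C# = 7 semitones → minor triad
= F# A C# (minor)


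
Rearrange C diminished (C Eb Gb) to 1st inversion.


Reasoning:
Root position: C Eb Gb
1st inversion: move root up an octave
Bass note: Eb
Notes (bottom to top) = Eb Gb C


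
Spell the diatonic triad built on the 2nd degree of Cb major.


Solution.
Cb major scale: Cb Db Eb Fb Gb Ab Bb
Diatonic triad on degree 2 stacks scale notes 2, 4, 6: Db Fb Ab
Db→Fb = 3 semitones; Db→Ab = 7 semitones → minor triad
= Db Fb Ab (minor)


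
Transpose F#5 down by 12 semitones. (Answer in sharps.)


F#5: chromatic position 6 in octave 5 → absolute = 5×12 + 6 = 66
Transpose down 12: 66 - 12 = 54
54 = 4×12 + 6 → F# in octave 4
Result = F#4


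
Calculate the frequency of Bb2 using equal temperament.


Solution.
f = 440 × 2^(n/12) where n = semitones from A4
Bb2: -23 semitones from A4
f = 440 × 2^(-23/12)
f = 116.54 Hz


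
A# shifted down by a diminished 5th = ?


Step by step:
diminished 5th: 5 letter names, 6 semitones
Letter: A - 4 → D
Pitch: A# - 6 semitones, spelled as a D → D##
= D##


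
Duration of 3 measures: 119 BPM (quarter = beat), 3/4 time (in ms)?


Quarter-note beat duration = 60000 / 119 ms
Beats per measure (3/4) = 3
One measure = 3 × 60000 / 119 = 180000 / 119 ms
3 measures = 3 × 180000 / 119 = 540000 / 119
= 4537.8 ms


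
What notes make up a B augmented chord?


Working:
Augmented triad = root + major 3rd (4 semitones) + augmented 5th (8 semitones)
A triad on B stacks thirds, so the chord tones use letter names B-D-F
Root: B
Major 3rd above B: D#
Augmented 5th above B: F##
Chord = B D# F##


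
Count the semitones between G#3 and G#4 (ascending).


Absolute semitone position = octave×12 + chromatic position
G#3: 3×12 + 8 = 44
G#4: 4×12 + 8 = 56
Difference = 56 - 44 = 12
= 12 semitones


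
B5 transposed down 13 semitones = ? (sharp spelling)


Let's work it out.
B5: chromatic position 11 in octave 5 → absolute = 5×12 + 11 = 71
Transpose down 13: 71 - 13 = 58
58 = 4×12 + 10 → A# in octave 4
Result = A#4


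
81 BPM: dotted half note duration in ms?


One quarter-note beat = 60000 / BPM = 60000 / 81 ms
Dotted half note = 3 × quarter note
Duration = 3 × 60000 / 81 = 180000 / 81
= 2222.2 ms


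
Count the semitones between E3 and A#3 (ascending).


Let's work it out.
Absolute semitone position = octave×12 + chromatic position
E3: 3×12 + 4 = 40
A#3: 3×12 + 10 = 46
Difference = 46 - 40 = 6
= 6 semitones


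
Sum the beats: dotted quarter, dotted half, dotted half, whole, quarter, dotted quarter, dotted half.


Beat values:
  dotted quarter = 1.5 beats
  dotted half = 3 beats
  dotted half = 3 beats
  whole = 4 beats
  quarter = 1 beat
  dotted quarter = 1.5 beats
  dotted half = 3 beats
Sum = 1.5 + 3 + 3 + 4 + 1 + 1.5 + 3
= 17 beats


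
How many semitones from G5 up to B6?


Step by step:
Absolute semitone position = octave×12 + chromatic position
G5: 5×12 + 7 = 67
B6: 6×12 + 11 = 83
Difference = 83 - 67 = 16
= 16 semitones


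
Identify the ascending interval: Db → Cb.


Solution.
Letter names: D → C spans 7 letter names → a 7th
Semitones: Db → Cb = 10 half-steps
A 7th of 10 semitones is a minor 7th
= minor 7th


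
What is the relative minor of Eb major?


The relative minor shares the major's key signature and starts on its 6th degree
6th degree = a major 6th above the tonic; a major 6th above Eb is C
→ relative minor of Eb major is C minor
= C minor


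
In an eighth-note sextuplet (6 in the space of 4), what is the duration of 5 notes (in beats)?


Reasoning:
Sextuplet: 6 notes occupy the space of 4 eighth notes
Space = 4 × 1/2 = 2 beats
Each sextuplet note = 2 / 6 = 1/3 beats
5 notes = 5 × 1/3 = 5/3
= 5/3 beats


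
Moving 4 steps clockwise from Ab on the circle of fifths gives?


Let's work it out.
Each clockwise step on the circle of fifths moves up a perfect 5th
From Ab: Ab → Eb → Bb → F → C
= C


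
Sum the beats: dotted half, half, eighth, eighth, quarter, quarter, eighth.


Step by step:
Beat values:
  dotted half = 3 beats
  half = 2 beats
  eighth = 0.5 beats
  eighth = 0.5 beats
  quarter = 1 beat
  quarter = 1 beat
  eighth = 0.5 beats
Sum = 3 + 2 + 0.5 + 0.5 + 1 + 1 + 0.5
= 8.5 beats


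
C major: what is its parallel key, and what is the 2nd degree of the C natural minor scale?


Let's work it out.
Parallel keys share the same tonic but differ in mode
C major → parallel is C minor
C natural minor scale: C D Eb F G Ab Bb
= C minor; 2nd degree = D


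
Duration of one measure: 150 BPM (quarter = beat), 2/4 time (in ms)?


Quarter-note beat duration = 60000 / 150 ms
Beats per measure (2/4) = 2
One measure = 2 × 60000 / 150 = 120000 / 150 ms
= 800.0 ms


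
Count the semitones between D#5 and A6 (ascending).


Reasoning:
Absolute semitone position = octave×12 + chromatic position
D#5: 5×12 + 3 = 63
A6: 6×12 + 9 = 81
Difference = 81 - 63 = 18
= 18 semitones


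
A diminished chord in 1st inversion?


Reasoning:
Root position: A C Eb
1st inversion: move root up an octave
Bass note: C
Notes (bottom to top) = C Eb A


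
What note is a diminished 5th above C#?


Solution.
A 5th spans 5 letter names, so from C we land on G
A diminished 5th = 6 semitones above C#
Spell G at that pitch: G
= G


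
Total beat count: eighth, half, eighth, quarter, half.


Step by step:
Beat values:
  eighth = 0.5 beats
  half = 2 beats
  eighth = 0.5 beats
  quarter = 1 beat
  half = 2 beats
Sum = 0.5 + 2 + 0.5 + 1 + 2
= 6 beats


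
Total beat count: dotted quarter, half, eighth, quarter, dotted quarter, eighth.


Solution.
Beat values:
  dotted quarter = 1.5 beats
  half = 2 beats
  eighth = 0.5 beats
  quarter = 1 beat
  dotted quarter = 1.5 beats
  eighth = 0.5 beats
Sum = 1.5 + 2 + 0.5 + 1 + 1.5 + 0.5
= 7 beats


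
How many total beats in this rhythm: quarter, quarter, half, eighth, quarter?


Beat values:
  quarter = 1 beat
  quarter = 1 beat
  half = 2 beats
  eighth = 0.5 beats
  quarter = 1 beat
Sum = 1 + 1 + 2 + 0.5 + 1
= 5.5 beats


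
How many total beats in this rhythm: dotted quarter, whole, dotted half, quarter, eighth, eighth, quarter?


Reasoning:
Beat values:
  dotted quarter = 1.5 beats
  whole = 4 beats
  dotted half = 3 beats
  quarter = 1 beat
  eighth = 0.5 beats
  eighth = 0.5 beats
  quarter = 1 beat
Sum = 1.5 + 4 + 3 + 1 + 0.5 + 0.5 + 1
= 11.5 beats


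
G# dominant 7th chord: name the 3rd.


Solution.
Dominant 7th chord = root + major 3rd + perfect 5th + minor 7th
Seventh chords stack in thirds, so the letter names are G-B-D-F
Root: G#
Major 3rd above G#: B#
Perfect 5th above G#: D#
Minor 7th above G#: F#
The 3rd = B#


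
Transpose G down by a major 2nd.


Step by step:
major 2nd: 2 letter names, 2 semitones
Letter: G - 1 → F
Pitch: G - 2 semitones, spelled as an F → F
= F


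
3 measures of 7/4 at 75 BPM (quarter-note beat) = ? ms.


Reasoning:
Quarter-note beat duration = 60000 / 75 ms
Beats per measure (7/4) = 7
One measure = 7 × 60000 / 75 = 420000 / 75 ms
3 measures = 3 × 420000 / 75 = 1260000 / 75
= 16800.0 ms


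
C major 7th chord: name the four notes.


Working:
Major 7th chord = root + major 3rd + perfect 5th + major 7th
Seventh chords stack in thirds, so the letter names are C-E-G-B
Root: C
Major 3rd above C: E
Perfect 5th above C: G
Major 7th above C: B
Chord = C E G B


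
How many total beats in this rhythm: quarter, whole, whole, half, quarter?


Beat values:
  quarter = 1 beat
  whole = 4 beats
  whole = 4 beats
  half = 2 beats
  quarter = 1 beat
Sum = 1 + 4 + 4 + 2 + 1
= 12 beats


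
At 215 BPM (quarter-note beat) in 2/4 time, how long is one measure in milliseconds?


Step by step:
Quarter-note beat duration = 60000 / 215 ms
Beats per measure (2/4) = 2
One measure = 2 × 60000 / 215 = 120000 / 215 ms
= 558.1 ms


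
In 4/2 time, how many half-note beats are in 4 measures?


Time signature 4/2: the bottom number 2 means the half note gets one count
The top number 4 means 4 half-note beats per measure
Total = 4 × 4 measures
= 16 half-note beats


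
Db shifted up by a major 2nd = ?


major 2nd: 2 letter names, 2 semitones
Letter: D + 1 → E
Pitch: Db + 2 semitones, spelled as an E → Eb
= Eb


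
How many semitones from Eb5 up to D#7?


Reasoning:
Absolute semitone position = octave×12 + chromatic position
Eb5: 5×12 + 3 = 63
D#7: 7×12 + 3 = 87
Difference = 87 - 63 = 24
= 24 semitones


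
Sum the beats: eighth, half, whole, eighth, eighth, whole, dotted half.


Beat values:
  eighth = 0.5 beats
  half = 2 beats
  whole = 4 beats
  eighth = 0.5 beats
  eighth = 0.5 beats
  whole = 4 beats
  dotted half = 3 beats
Sum = 0.5 + 2 + 4 + 0.5 + 0.5 + 4 + 3
= 14.5 beats


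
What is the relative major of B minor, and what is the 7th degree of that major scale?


Step by step:
The relative major shares the key signature and is a minor 3rd above the minor tonic
A minor 3rd above B is D
→ relative major of B minor is D major
D major scale: D E F# G A B C#
= D major; 7th degree = C#


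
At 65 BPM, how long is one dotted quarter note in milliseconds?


One quarter-note beat = 60000 / BPM = 60000 / 65 ms
Dotted quarter note = 3/2 × quarter note
Duration = 3/2 × 60000 / 65 = 90000 / 65
= 1384.6 ms


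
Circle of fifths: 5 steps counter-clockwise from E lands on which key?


Each counter-clockwise step moves down a perfect 5th (= up a perfect 4th)
From E: E → A → D → G → C → F
= F


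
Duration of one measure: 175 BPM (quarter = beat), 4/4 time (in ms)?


Working:
Quarter-note beat duration = 60000 / 175 ms
Beats per measure (4/4) = 4
One measure = 4 × 60000 / 175 = 240000 / 175 ms
= 1371.4 ms


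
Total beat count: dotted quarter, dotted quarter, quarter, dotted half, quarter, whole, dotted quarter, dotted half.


Step by step:
Beat values:
  dotted quarter = 1.5 beats
  dotted quarter = 1.5 beats
  quarter = 1 beat
  dotted half = 3 beats
  quarter = 1 beat
  whole = 4 beats
  dotted quarter = 1.5 beats
  dotted half = 3 beats
Sum = 1.5 + 1.5 + 1 + 3 + 1 + 4 + 1.5 + 3
= 16.5 beats


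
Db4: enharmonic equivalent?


Working:
Enharmonic notes sound the same pitch but are spelled with different letter names
Db and C# name the same pitch class
= C#4


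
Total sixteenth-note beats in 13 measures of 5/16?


Working:
Time signature 5/16: the bottom number 16 means the sixteenth note gets one count
The top number 5 means 5 sixteenth-note beats per measure
Total = 5 × 13 measures
= 65 sixteenth-note beats


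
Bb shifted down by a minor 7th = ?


Reasoning:
minor 7th: 7 letter names, 10 semitones
Letter: B - 6 → C
Pitch: Bb - 10 semitones, spelled as a C → C
= C


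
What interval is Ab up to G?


Reasoning:
Letter names: A → G spans 7 letter names → a 7th
Semitones: Ab → G = 11 half-steps
A 7th of 11 semitones is a major 7th
= major 7th


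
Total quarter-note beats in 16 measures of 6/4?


Let's work it out.
Time signature 6/4: the bottom number 4 means the quarter note gets one count
The top number 6 means 6 quarter-note beats per measure
Total = 6 × 16 measures
= 96 quarter-note beats


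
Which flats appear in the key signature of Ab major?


Flat major keys: C(0), F(1), Bb(2), Eb(3), Ab(4), Db(5), Gb(6), Cb(7)
Ab major has 4 flats
Order of flats: Bb Eb Ab Db Gb Cb Fb → first 4: Bb, Eb, Ab, Db
= Bb, Eb, Ab, Db


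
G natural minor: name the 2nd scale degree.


Natural minor scale pattern: W-H-W-W-H-W-W (2-1-2-2-1-2-2 semitones)
Starting from G:
  G + 2 semitones → A
  A + 1 semitone → Bb
  Bb + 2 semitones → C
  C + 2 semitones → D
  D + 1 semitone → Eb
  Eb + 2 semitones → F
  F + 2 semitones → G
Scale: G A Bb C D Eb F
Degree 2 = A


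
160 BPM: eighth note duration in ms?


Working:
One quarter-note beat = 60000 / BPM = 60000 / 160 ms
Eighth note = 1/2 × quarter note
Duration = 1/2 × 60000 / 160 = 30000 / 160
= 187.5 ms


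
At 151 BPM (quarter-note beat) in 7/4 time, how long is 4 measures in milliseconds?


Reasoning:
Quarter-note beat duration = 60000 / 151 ms
Beats per measure (7/4) = 7
One measure = 7 × 60000 / 151 = 420000 / 151 ms
4 measures = 4 × 420000 / 151 = 1680000 / 151
= 11125.8 ms


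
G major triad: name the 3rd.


Reasoning:
Major triad = root + major 3rd (4 semitones) + perfect 5th (7 semitones)
A triad on G stacks thirds, so the chord tones use letter names G-B-D
Root: G
Major 3rd above G: B
Perfect 5th above G: D
The 3rd = B


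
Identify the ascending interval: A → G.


Reasoning:
Letter names: A → G spans 7 letter names → a 7th
Semitones: A → G = 10 half-steps
A 7th of 10 semitones is a minor 7th
= minor 7th


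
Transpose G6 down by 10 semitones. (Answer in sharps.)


Solution.
G6: chromatic position 7 in octave 6 → absolute = 6×12 + 7 = 79
Transpose down 10: 79 - 10 = 69
69 = 5×12 + 9 → A in octave 5
Result = A5


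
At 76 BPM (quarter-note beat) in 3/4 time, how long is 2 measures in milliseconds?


Let's work it out.
Quarter-note beat duration = 60000 / 76 ms
Beats per measure (3/4) = 3
One measure = 3 × 60000 / 76 = 180000 / 76 ms
2 measures = 2 × 180000 / 76 = 360000 / 76
= 4736.8 ms


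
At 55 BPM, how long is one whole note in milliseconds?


Solution.
One quarter-note beat = 60000 / BPM = 60000 / 55 ms
Whole note = 4 × quarter note
Duration = 4 × 60000 / 55 = 240000 / 55
= 4363.6 ms


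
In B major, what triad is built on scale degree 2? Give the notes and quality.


Step by step:
B major scale: B C# D# E F# G# A#
Diatonic triad on degree 2 stacks scale notes 2, 4, 6: C# E G#
C#→E = 3 semitones; C#→G# = 7 semitones → minor triad
= C# E G# (minor)


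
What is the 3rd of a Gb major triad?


Solution.
Major triad = root + major 3rd (4 semitones) + perfect 5th (7 semitones)
A triad on Gb stacks thirds, so the chord tones use letter names G-B-D
Root: Gb
Major 3rd above Gb: Bb
Perfect 5th above Gb: Db
The 3rd = Bb


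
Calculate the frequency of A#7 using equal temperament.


Reasoning:
f = 440 × 2^(n/12) where n = semitones from A4
A#7: 37 semitones from A4
f = 440 × 2^(37/12)
f = 3729.31 Hz


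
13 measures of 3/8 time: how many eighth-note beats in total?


Reasoning:
Time signature 3/8: the bottom number 8 means the eighth note gets one count
The top number 3 means 3 eighth-note beats per measure
Total = 3 × 13 measures
= 39 eighth-note beats


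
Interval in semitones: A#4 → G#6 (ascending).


Working:
Absolute semitone position = octave×12 + chromatic position
A#4: 4×12 + 10 = 58
G#6: 6×12 + 8 = 80
Difference = 80 - 58 = 22
= 22 semitones


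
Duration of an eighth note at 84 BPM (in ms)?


Solution.
One quarter-note beat = 60000 / BPM = 60000 / 84 ms
Eighth note = 1/2 × quarter note
Duration = 1/2 × 60000 / 84 = 30000 / 84
= 357.1 ms


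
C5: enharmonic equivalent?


Let's work it out.
Enharmonic notes sound the same pitch but are spelled with different letter names
C and Dbb name the same pitch class
= Dbb5


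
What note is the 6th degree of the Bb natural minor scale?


Solution.
Natural minor scale pattern: W-H-W-W-H-W-W (2-1-2-2-1-2-2 semitones)
Starting from Bb:
  Bb + 2 semitones → C
  C + 1 semitone → Db
  Db + 2 semitones → Eb
  Eb + 2 semitones → F
  F + 1 semitone → Gb
  Gb + 2 semitones → Ab
  Ab + 2 semitones → Bb
Scale: Bb C Db Eb F Gb Ab
Degree 6 = Gb


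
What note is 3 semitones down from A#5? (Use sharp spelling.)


Reasoning:
A#5: chromatic position 10 in octave 5 → absolute = 5×12 + 10 = 70
Transpose down 3: 70 - 3 = 67
67 = 5×12 + 7 → G in octave 5
Result = G5


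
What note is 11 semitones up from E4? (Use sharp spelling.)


Solution.
E4: chromatic position 4 in octave 4 → absolute = 4×12 + 4 = 52
Transpose up 11: 52 + 11 = 63
63 = 5×12 + 3 → D# in octave 5
Result = D#5


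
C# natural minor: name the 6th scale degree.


Reasoning:
Natural minor scale pattern: W-H-W-W-H-W-W (2-1-2-2-1-2-2 semitones)
Starting from C#:
  C# + 2 semitones → D#
  D# + 1 semitone → E
  E + 2 semitones → F#
  F# + 2 semitones → G#
  G# + 1 semitone → A
  A + 2 semitones → B
  B + 2 semitones → C#
Scale: C# D# E F# G# A B
Degree 6 = A


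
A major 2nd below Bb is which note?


Working:
A 2nd spans 2 letter names, so from B we land on A
A major 2nd = 2 semitones below Bb
Spell A at that pitch: Ab
= Ab


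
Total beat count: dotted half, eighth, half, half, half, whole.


Working:
Beat values:
  dotted half = 3 beats
  eighth = 0.5 beats
  half = 2 beats
  half = 2 beats
  half = 2 beats
  whole = 4 beats
Sum = 3 + 0.5 + 2 + 2 + 2 + 4
= 13.5 beats


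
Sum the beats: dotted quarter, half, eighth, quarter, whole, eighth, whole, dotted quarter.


Beat values:
  dotted quarter = 1.5 beats
  half = 2 beats
  eighth = 0.5 beats
  quarter = 1 beat
  whole = 4 beats
  eighth = 0.5 beats
  whole = 4 beats
  dotted quarter = 1.5 beats
Sum = 1.5 + 2 + 0.5 + 1 + 4 + 0.5 + 4 + 1.5
= 15 beats


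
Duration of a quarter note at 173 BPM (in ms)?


Solution.
One quarter-note beat = 60000 / BPM = 60000 / 173 ms
Duration = 60000 / 173
= 346.8 ms


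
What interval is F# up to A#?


Working:
Letter names: F → A spans 3 letter names → a 3rd
Semitones: F# → A# = 4 half-steps
A 3rd of 4 semitones is a major 3rd
= major 3rd


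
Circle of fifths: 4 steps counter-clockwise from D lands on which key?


Working:
Each counter-clockwise step moves down a perfect 5th (= up a perfect 4th)
From D: D → G → C → F → Bb
= Bb


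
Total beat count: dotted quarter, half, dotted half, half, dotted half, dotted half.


Reasoning:
Beat values:
  dotted quarter = 1.5 beats
  half = 2 beats
  dotted half = 3 beats
  half = 2 beats
  dotted half = 3 beats
  dotted half = 3 beats
Sum = 1.5 + 2 + 3 + 2 + 3 + 3
= 14.5 beats


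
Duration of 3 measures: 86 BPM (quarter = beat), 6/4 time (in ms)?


Step by step:
Quarter-note beat duration = 60000 / 86 ms
Beats per measure (6/4) = 6
One measure = 6 × 60000 / 86 = 360000 / 86 ms
3 measures = 3 × 360000 / 86 = 1080000 / 86
= 12558.1 ms


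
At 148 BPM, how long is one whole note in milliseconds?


Working:
One quarter-note beat = 60000 / BPM = 60000 / 148 ms
Whole note = 4 × quarter note
Duration = 4 × 60000 / 148 = 240000 / 148
= 1621.6 ms


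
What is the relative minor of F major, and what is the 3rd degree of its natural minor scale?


Step by step:
The relative minor shares the major's key signature and starts on its 6th degree
6th degree = a major 6th above the tonic; a major 6th above F is D
→ relative minor of F major is D minor
D natural minor scale: D E F G A Bb C
= D minor; 3rd degree = F


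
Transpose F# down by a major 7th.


Reasoning:
major 7th: 7 letter names, 11 semitones
Letter: F - 6 → G
Pitch: F# - 11 semitones, spelled as a G → G
= G


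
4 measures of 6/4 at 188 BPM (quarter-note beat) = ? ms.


Step by step:
Quarter-note beat duration = 60000 / 188 ms
Beats per measure (6/4) = 6
One measure = 6 × 60000 / 188 = 360000 / 188 ms
4 measures = 4 × 360000 / 188 = 1440000 / 188
= 7659.6 ms


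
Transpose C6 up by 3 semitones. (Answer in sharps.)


C6: chromatic position 0 in octave 6 → absolute = 6×12 + 0 = 72
Transpose up 3: 72 + 3 = 75
75 = 6×12 + 3 → D# in octave 6
Result = D#6


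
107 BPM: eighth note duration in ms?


Reasoning:
One quarter-note beat = 60000 / BPM = 60000 / 107 ms
Eighth note = 1/2 × quarter note
Duration = 1/2 × 60000 / 107 = 30000 / 107
= 280.4 ms


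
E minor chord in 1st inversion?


Let's work it out.
Root position: E G B
1st inversion: move root up an octave
Bass note: G
Notes (bottom to top) = G B E


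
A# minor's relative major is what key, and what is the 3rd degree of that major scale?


The relative major shares the key signature and is a minor 3rd above the minor tonic
A minor 3rd above A# is C#
→ relative major of A# minor is C# major
C# major scale: C# D# E# F# G# A# B#
= C# major; 3rd degree = E#


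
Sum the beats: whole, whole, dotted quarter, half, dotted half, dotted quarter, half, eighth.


Reasoning:
Beat values:
  whole = 4 beats
  whole = 4 beats
  dotted quarter = 1.5 beats
  half = 2 beats
  dotted half = 3 beats
  dotted quarter = 1.5 beats
  half = 2 beats
  eighth = 0.5 beats
Sum = 4 + 4 + 1.5 + 2 + 3 + 1.5 + 2 + 0.5
= 18.5 beats


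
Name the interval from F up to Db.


Reasoning:
Letter names: F → D spans 6 letter names → a 6th
Semitones: F → Db = 8 half-steps
A 6th of 8 semitones is a minor 6th
= minor 6th


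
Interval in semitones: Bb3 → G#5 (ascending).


Solution.
Absolute semitone position = octave×12 + chromatic position
Bb3: 3×12 + 10 = 46
G#5: 5×12 + 8 = 68
Difference = 68 - 46 = 22
= 22 semitones


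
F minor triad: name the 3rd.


Let's work it out.
Minor triad = root + minor 3rd (3 semitones) + perfect 5th (7 semitones)
A triad on F stacks thirds, so the chord tones use letter names F-A-C
Root: F
Minor 3rd above F: Ab
Perfect 5th above F: C
The 3rd = Ab


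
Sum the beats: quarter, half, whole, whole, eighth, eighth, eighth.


Solution.
Beat values:
  quarter = 1 beat
  half = 2 beats
  whole = 4 beats
  whole = 4 beats
  eighth = 0.5 beats
  eighth = 0.5 beats
  eighth = 0.5 beats
Sum = 1 + 2 + 4 + 4 + 0.5 + 0.5 + 0.5
= 12.5 beats


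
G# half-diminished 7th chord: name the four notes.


Working:
Half-diminished 7th chord = root + minor 3rd + diminished 5th + minor 7th
Seventh chords stack in thirds, so the letter names are G-B-D-F
Root: G#
Minor 3rd above G#: B
Diminished 5th above G#: D
Minor 7th above G#: F#
Chord = G# B D F#


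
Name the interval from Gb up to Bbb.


Solution.
Letter names: G → B spans 3 letter names → a 3rd
Semitones: Gb → Bbb = 3 half-steps
A 3rd of 3 semitones is a minor 3rd
= minor 3rd


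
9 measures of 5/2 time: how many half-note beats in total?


Step by step:
Time signature 5/2: the bottom number 2 means the half note gets one count
The top number 5 means 5 half-note beats per measure
Total = 5 × 9 measures
= 45 half-note beats


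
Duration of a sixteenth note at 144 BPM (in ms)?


Let's work it out.
One quarter-note beat = 60000 / BPM = 60000 / 144 ms
Sixteenth note = 1/4 × quarter note
Duration = 1/4 × 60000 / 144 = 15000 / 144
= 104.2 ms


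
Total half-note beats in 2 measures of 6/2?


Solution.
Time signature 6/2: the bottom number 2 means the half note gets one count
The top number 6 means 6 half-note beats per measure
Total = 6 × 2 measures
= 12 half-note beats


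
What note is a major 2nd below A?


Reasoning:
A 2nd spans 2 letter names, so from A we land on G
A major 2nd = 2 semitones below A
Spell G at that pitch: G
= G


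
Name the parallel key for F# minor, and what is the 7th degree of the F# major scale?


Step by step:
Parallel keys share the same tonic but differ in mode
F# minor → parallel is F# major
F# major scale: F# G# A# B C# D# E#
= F# major; 7th degree = E#


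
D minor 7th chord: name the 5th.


Let's work it out.
Minor 7th chord = root + minor 3rd + perfect 5th + minor 7th
Seventh chords stack in thirds, so the letter names are D-F-A-C
Root: D
Minor 3rd above D: F
Perfect 5th above D: A
Minor 7th above D: C
The 5th = A


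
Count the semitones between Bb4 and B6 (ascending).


Let's work it out.
Absolute semitone position = octave×12 + chromatic position
Bb4: 4×12 + 10 = 58
B6: 6×12 + 11 = 83
Difference = 83 - 58 = 25
= 25 semitones


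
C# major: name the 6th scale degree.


Let's work it out.
Major scale pattern: W-W-H-W-W-W-H (2-2-1-2-2-2-1 semitones)
Starting from C#:
  C# + 2 semitones → D#
  D# + 2 semitones → E#
  E# + 1 semitone → F#
  F# + 2 semitones → G#
  G# + 2 semitones → A#
  A# + 2 semitones → B#
  B# + 1 semitone → C#
Scale: C# D# E# F# G# A# B#
Degree 6 = A#


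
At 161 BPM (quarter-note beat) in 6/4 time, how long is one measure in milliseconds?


Let's work it out.
Quarter-note beat duration = 60000 / 161 ms
Beats per measure (6/4) = 6
One measure = 6 × 60000 / 161 = 360000 / 161 ms
= 2236.0 ms


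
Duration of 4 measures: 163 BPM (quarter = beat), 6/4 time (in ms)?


Reasoning:
Quarter-note beat duration = 60000 / 163 ms
Beats per measure (6/4) = 6
One measure = 6 × 60000 / 163 = 360000 / 163 ms
4 measures = 4 × 360000 / 163 = 1440000 / 163
= 8834.4 ms


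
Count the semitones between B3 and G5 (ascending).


Solution.
Absolute semitone position = octave×12 + chromatic position
B3: 3×12 + 11 = 47
G5: 5×12 + 7 = 67
Difference = 67 - 47 = 20
= 20 semitones


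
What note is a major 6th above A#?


Step by step:
A 6th spans 6 letter names, so from A we land on F
A major 6th = 9 semitones above A#
Spell F at that pitch: F##
= F##


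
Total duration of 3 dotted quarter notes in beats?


Reasoning:
Base quarter note = 1 beat
Dot 1 adds half the previous value: +1/2
One dotted quarter = 1 + 1/2 = 3/2
3 of them = 3 × 3/2 = 9/2
= 9/2 beats


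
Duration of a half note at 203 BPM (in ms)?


One quarter-note beat = 60000 / BPM = 60000 / 203 ms
Half note = 2 × quarter note
Duration = 2 × 60000 / 203 = 120000 / 203
= 591.1 ms


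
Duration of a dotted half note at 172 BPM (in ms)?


Solution.
One quarter-note beat = 60000 / BPM = 60000 / 172 ms
Dotted half note = 3 × quarter note
Duration = 3 × 60000 / 172 = 180000 / 172
= 1046.5 ms


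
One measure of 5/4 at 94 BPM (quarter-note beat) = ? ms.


Let's work it out.
Quarter-note beat duration = 60000 / 94 ms
Beats per measure (5/4) = 5
One measure = 5 × 60000 / 94 = 300000 / 94 ms
= 3191.5 ms


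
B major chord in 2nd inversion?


Working:
Root position: B D# F#
2nd inversion: move root and 3rd up an octave
Bass note: F#
Notes (bottom to top) = F# B D#


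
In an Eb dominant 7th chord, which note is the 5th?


Let's work it out.
Dominant 7th chord = root + major 3rd + perfect 5th + minor 7th
Seventh chords stack in thirds, so the letter names are E-G-B-D
Root: Eb
Major 3rd above Eb: G
Perfect 5th above Eb: Bb
Minor 7th above Eb: Db
The 5th = Bb


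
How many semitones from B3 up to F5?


Absolute semitone position = octave×12 + chromatic position
B3: 3×12 + 11 = 47
F5: 5×12 + 5 = 65
Difference = 65 - 47 = 18
= 18 semitones


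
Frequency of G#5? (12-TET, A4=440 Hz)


Let's work it out.
f = 440 × 2^(n/12) where n = semitones from A4
G#5: 11 semitones from A4
f = 440 × 2^(11/12)
f = 830.61 Hz
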